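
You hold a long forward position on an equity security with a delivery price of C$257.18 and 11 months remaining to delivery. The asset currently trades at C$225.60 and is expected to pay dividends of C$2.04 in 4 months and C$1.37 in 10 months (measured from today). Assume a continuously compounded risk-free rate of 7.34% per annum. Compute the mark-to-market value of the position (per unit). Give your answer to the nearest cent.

PV(remaining dividends) I = 2.04·e^(−0.0734·4/12) + 1.37·e^(−0.0734·10/12) = 3.2794
Current forward F = (S − I)·e^(rT) = (225.60 − 3.2794)·e^(0.0734·11/12) = 222.3206 × 1.069598 = 237.7937
Value (long) = (F − K)·e^(−rT) = (237.7937 − 257.18) × 0.934930 = -18.1248
Value = -C$18.12

-C$18.12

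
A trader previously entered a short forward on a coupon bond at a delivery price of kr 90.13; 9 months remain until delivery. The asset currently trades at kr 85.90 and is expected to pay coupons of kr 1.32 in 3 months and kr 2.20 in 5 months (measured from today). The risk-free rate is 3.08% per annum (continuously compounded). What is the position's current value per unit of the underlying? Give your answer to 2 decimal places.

kr 5.65

PV(remaining coupons) I = 1.32·e^(−0.0308·3/12) + 2.20·e^(−0.0308·5/12) = 3.4818
Current forward F = (S − I)·e^(rT) = (85.90 − 3.4818)·e^(0.0308·9/12) = 82.4182 × 1.023369 = 84.3442
Value (long) = (F − K)·e^(−rT) = (84.3442 − 90.13) × 0.977165 = -5.6537
Short position value = −(long value) = kr 5.65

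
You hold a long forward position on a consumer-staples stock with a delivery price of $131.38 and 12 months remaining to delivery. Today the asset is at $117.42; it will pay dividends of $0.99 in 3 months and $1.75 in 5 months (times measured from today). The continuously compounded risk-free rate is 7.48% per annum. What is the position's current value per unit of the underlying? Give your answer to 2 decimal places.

PV(remaining dividends) I = 0.99·e^(−0.0748·3/12) + 1.75·e^(−0.0748·5/12) = 2.6680
Current forward F = (S − I)·e^(rT) = (117.42 − 2.6680)·e^(0.0748·12/12) = 114.7520 × 1.077669 = 123.6647
Value (long) = (F − K)·e^(−rT) = (123.6647 − 131.38) × 0.927929 = -7.1593
Value = -$7.16

-$7.16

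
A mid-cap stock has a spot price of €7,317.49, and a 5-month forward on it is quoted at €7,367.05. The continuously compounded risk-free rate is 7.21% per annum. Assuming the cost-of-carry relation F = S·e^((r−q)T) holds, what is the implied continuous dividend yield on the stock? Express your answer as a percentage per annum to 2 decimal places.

From F = S·e^((r−q)T): (r − q) = ln(F/S)/T
ln(7367.05/7317.49) = ln(1.006773) = 0.006750
(r − q) = 0.006750 / (5/12) = 0.016200
q = r − ln(F/S)/T = 0.0721 − 0.016200 = 0.055900
q = 5.59%

5.59%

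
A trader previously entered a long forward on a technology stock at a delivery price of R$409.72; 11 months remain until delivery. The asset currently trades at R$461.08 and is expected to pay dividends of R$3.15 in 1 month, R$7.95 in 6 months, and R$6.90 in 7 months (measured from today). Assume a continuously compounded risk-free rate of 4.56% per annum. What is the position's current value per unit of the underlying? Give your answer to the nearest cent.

R$50.51

PV(remaining dividends) I = 3.15·e^(−0.0456·1/12) + 7.95·e^(−0.0456·6/12) + 6.90·e^(−0.0456·7/12) = 17.6277
Current forward F = (S − I)·e^(rT) = (461.08 − 17.6277)·e^(0.0456·11/12) = 443.4523 × 1.042686 = 462.3815
Value (long) = (F − K)·e^(−rT) = (462.3815 − 409.72) × 0.959062 = 50.5056
Value = R$50.51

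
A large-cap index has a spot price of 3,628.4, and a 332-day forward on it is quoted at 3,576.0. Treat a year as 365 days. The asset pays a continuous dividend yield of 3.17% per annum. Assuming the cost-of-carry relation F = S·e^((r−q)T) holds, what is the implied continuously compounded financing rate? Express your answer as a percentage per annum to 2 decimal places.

From F = S·e^((r−q)T): (r − q) = ln(F/S)/T
ln(3576.0/3628.4) = ln(0.985558) = -0.014547
(r − q) = -0.014547 / (332/365) = -0.015993
r = ln(F/S)/T + q = -0.015993 + 0.0317 = 0.015707
r = 1.57%

1.57%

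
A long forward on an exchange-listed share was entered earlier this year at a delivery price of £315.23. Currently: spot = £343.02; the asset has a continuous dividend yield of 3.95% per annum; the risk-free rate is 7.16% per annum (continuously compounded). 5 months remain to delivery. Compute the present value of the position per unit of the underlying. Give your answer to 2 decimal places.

£31.46

Current fair forward for the remaining 5 months: F = S·e^((r − q)·T), (r − q) = 0.0716 − 0.0395 = 0.0321
F = 343.02 · e^(0.0321 × 5/12) = 343.02 × 1.013465 = 347.6388
Value of long forward = (F − K)·e^(−rT) = (347.6388 − 315.23) · e^(−0.0716·5/12)
= 32.4088 × 0.970607 = 31.46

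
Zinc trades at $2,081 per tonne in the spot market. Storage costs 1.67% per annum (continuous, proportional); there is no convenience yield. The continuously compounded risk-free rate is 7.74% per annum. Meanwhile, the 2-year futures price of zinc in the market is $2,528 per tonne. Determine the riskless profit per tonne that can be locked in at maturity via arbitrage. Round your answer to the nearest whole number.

Fair futures: F* = S·e^(carry·T), with carry = (r + u) = 0.0774 + 0.0167 = 0.0941
F* = 2081 · e^(0.0941 × 2) = 2081 · e^0.188200 = 2081 × 1.207075 = $2511.9231
Market $2528 > fair $2511.9231: forward overpriced → cash-and-carry (buy spot, short the forward).
At maturity, profit = |F_mkt − F*| = |2528 − 2511.9231| = $16 per tonne

$16 per tonne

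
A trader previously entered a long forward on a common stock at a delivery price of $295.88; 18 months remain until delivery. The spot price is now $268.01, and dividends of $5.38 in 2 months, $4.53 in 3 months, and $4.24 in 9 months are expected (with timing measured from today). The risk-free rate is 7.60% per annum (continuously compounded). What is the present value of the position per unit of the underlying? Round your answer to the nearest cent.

PV(remaining dividends) I = 5.38·e^(−0.0760·2/12) + 4.53·e^(−0.0760·3/12) + 4.24·e^(−0.0760·9/12) = 13.7621
Current forward F = (S − I)·e^(rT) = (268.01 − 13.7621)·e^(0.0760·18/12) = 254.2479 × 1.120752 = 284.9488
Value (long) = (F − K)·e^(−rT) = (284.9488 − 295.88) × 0.892258 = -9.7535
Value = -$9.75

-$9.75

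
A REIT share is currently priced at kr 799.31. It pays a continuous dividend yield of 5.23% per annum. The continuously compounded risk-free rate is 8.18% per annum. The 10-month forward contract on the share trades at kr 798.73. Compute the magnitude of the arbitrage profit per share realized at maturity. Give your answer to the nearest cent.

Fair forward: F* = S·e^(carry·T), with carry = (r − q) = 0.0818 − 0.0523 = 0.0295
F* = 799.31 · e^(0.0295 × 10/12) = 799.31 · e^0.024583 = 799.31 × 1.024888 = kr 819.2032
Market kr 798.73 < fair kr 819.2032: forward underpriced → reverse cash-and-carry (short spot, go long the forward).
At maturity, profit = |F_mkt − F*| = |798.73 − 819.2032| = kr 20.47 per share

kr 20.47 per share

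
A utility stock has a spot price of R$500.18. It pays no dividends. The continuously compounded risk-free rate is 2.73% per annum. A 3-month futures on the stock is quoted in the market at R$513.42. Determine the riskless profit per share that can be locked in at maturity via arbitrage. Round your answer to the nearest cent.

R$9.81 per share

Fair futures: F* = S·e^(carry·T), with carry = r = 0.0273
F* = 500.18 · e^(0.0273 × 3/12) = 500.18 · e^0.006825 = 500.18 × 1.006848 = R$503.6052
Market R$513.42 > fair R$503.6052: forward overpriced → cash-and-carry (buy spot, short the forward).
At maturity, profit = |F_mkt − F*| = |513.42 − 503.6052| = R$9.81 per share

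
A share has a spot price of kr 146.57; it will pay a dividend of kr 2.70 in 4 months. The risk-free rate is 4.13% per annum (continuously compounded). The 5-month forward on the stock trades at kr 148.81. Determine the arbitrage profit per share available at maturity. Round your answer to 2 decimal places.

PV(dividends) I = 2.70·e^(−0.0413·4/12) = 2.6631
Fair forward F* = (S − I)·e^(rT) = (146.57 − 2.6631)·e^0.017208 = 143.9069 × 1.017357 = 146.4047
Market kr 148.81 > fair 146.4047: forward overpriced → cash-and-carry (borrow at r, buy the stock and collect the dividends, short the forward).
Profit at T = |F_mkt − F*| = |148.81 − 146.4047| = kr 2.41 per share

kr 2.41 per share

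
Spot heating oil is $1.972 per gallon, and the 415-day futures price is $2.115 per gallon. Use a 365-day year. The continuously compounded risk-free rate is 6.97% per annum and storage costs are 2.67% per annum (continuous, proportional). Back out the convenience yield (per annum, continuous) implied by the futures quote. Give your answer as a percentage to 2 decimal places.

3.48%

F = S·e^((r+u−y)T) ⇒ (r+u−y) = ln(F/S)/T
ln(2.115/1.972) = 0.070007; /T ⇒ 0.061572
y = r + u − ln(F/S)/T = 0.0697 + 0.0267 − 0.061572 = 0.034828
y = 3.48%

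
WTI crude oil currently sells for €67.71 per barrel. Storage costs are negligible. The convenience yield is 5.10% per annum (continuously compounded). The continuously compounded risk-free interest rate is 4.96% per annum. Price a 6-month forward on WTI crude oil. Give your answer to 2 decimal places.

Net carry = r + u − y = 0.0496 + 0.0000 − 0.0510 = -0.0014
F = S·e^((r+u−y)T) = 67.71 · e^(-0.0014 × 6/12) = 67.71 · e^-0.000700
= 67.71 × 0.999300 = €67.66 per barrel

€67.66 per barrel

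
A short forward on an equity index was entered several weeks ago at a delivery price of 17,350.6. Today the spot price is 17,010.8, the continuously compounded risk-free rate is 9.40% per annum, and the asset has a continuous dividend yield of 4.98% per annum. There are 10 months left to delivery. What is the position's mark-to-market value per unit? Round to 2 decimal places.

-275.96

Current fair forward for the remaining 10 months: F = S·e^((r − q)·T), (r − q) = 0.0940 − 0.0498 = 0.0442
F = 17010.8 · e^(0.0442 × 10/12) = 17010.8 × 1.03752009 = 17649.0467
Value of long forward = (F − K)·e^(−rT) = (17649.0467 − 17350.6) · e^(−0.0940·10/12)
= 298.4467 × 0.92465616 = 275.96
Short position value = −(long value) = -275.96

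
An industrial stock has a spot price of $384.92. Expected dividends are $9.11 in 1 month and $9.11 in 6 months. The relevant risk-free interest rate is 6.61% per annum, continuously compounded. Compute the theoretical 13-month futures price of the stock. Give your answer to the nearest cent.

$394.29

PV(dividends) I = 9.11·e^(−0.0661·1/12) + 9.11·e^(−0.0661·6/12)
I = 9.0600 + 8.8138 = 17.8738
F = (S − I)·e^(rT) = (384.92 − 17.8738) · e^(0.0661·13/12)
= 367.0462 · e^0.071608 = 367.0462 × 1.074234 = $394.29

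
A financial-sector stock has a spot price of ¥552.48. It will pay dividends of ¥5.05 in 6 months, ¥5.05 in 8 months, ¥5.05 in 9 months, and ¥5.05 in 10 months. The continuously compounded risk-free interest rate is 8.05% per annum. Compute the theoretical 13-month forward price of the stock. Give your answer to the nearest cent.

¥581.97

PV(dividends) I = 5.05·e^(−0.0805·6/12) + 5.05·e^(−0.0805·8/12) + 5.05·e^(−0.0805·9/12) + 5.05·e^(−0.0805·10/12)
I = 4.8508 + 4.7861 + 4.7541 + 4.7223 = 19.1133
F = (S − I)·e^(rT) = (552.48 − 19.1133) · e^(0.0805·13/12)
= 533.3667 · e^0.087208 = 533.3667 × 1.091124 = ¥581.97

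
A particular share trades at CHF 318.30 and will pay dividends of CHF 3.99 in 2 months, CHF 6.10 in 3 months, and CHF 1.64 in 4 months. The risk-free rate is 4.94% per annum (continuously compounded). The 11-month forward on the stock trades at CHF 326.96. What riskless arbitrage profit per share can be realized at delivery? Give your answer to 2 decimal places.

CHF 6.05 per share

PV(dividends) I = 3.99·e^(−0.0494·2/12) + 6.10·e^(−0.0494·3/12) + 1.64·e^(−0.0494·4/12) = 11.5956
Fair forward F* = (S − I)·e^(rT) = (318.30 − 11.5956)·e^0.045283 = 306.7044 × 1.046324 = 320.9122
Market CHF 326.96 > fair 320.9122: forward overpriced → cash-and-carry (borrow at r, buy the stock and collect the dividends, short the forward).
Profit at T = |F_mkt − F*| = |326.96 − 320.9122| = CHF 6.05 per share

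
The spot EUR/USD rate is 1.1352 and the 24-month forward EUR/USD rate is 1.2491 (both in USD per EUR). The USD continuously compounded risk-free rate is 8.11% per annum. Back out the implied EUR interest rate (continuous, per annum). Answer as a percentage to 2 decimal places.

3.33%

F = S·e^((r_USD − r_EUR)T) ⇒ r_EUR = r_USD − ln(F/S)/T
ln(1.2491/1.1352) = 0.095614; /(24/12) = 0.047807
r_EUR = 0.0811 − 0.047807 = 0.033293
r_EUR = 3.33%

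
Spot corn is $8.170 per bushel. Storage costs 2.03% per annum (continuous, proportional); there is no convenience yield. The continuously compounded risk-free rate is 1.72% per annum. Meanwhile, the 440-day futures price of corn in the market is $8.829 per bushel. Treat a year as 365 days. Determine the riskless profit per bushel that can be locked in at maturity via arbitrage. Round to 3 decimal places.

$0.281 per bushel

Fair futures: F* = S·e^(carry·T), with carry = (r + u) = 0.0172 + 0.0203 = 0.0375
F* = 8.170 · e^(0.0375 × 440/365) = 8.170 · e^0.045205 = 8.170 × 1.046242 = $8.5478
Market $8.829 > fair $8.5478: forward overpriced → cash-and-carry (buy spot, short the forward).
At maturity, profit = |F_mkt − F*| = |8.829 − 8.5478| = $0.281 per bushel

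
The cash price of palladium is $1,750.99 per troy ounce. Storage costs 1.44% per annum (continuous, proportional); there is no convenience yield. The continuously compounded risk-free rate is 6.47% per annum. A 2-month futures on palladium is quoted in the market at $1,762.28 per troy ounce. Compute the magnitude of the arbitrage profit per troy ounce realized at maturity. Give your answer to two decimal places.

$11.95 per troy ounce

Fair futures: F* = S·e^(carry·T), with carry = (r + u) = 0.0647 + 0.0144 = 0.0791
F* = 1750.99 · e^(0.0791 × 2/12) = 1750.99 · e^0.01318333 = 1750.99 × 1.01327061 = $1774.2267
Market $1762.28 < fair $1774.2267: forward underpriced → reverse cash-and-carry (short spot, go long the forward).
At maturity, profit = |F_mkt − F*| = |1762.28 − 1774.2267| = $11.95 per troy ounce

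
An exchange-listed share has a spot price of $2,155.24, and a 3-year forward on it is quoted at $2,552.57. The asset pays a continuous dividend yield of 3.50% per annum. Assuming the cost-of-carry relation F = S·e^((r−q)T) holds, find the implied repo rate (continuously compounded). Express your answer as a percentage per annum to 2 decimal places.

9.14%

From F = S·e^((r−q)T): (r − q) = ln(F/S)/T
ln(2552.57/2155.24) = ln(1.184355) = 0.169198
(r − q) = 0.169198 / (3) = 0.056399
r = ln(F/S)/T + q = 0.056399 + 0.0350 = 0.091399
r = 9.14%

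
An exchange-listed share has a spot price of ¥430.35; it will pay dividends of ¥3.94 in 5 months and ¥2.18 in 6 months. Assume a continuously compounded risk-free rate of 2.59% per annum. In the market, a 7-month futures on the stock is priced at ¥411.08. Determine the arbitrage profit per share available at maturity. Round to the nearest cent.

¥19.68 per share

PV(dividends) I = 3.94·e^(−0.0259·5/12) + 2.18·e^(−0.0259·6/12) = 6.0497
Fair futures F* = (S − I)·e^(rT) = (430.35 − 6.0497)·e^0.015108 = 424.3003 × 1.015223 = 430.7594
Market ¥411.08 < fair 430.7594: forward underpriced → reverse cash-and-carry (short the stock, invest proceeds at r, pay the dividends, go long the forward).
Profit at T = |F_mkt − F*| = |411.08 − 430.7594| = ¥19.68 per share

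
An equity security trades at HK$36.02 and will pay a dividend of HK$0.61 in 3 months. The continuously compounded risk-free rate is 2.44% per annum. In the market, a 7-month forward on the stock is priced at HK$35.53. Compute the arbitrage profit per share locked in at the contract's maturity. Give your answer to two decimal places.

PV(dividends) I = 0.61·e^(−0.0244·3/12) = 0.6063
Fair forward F* = (S − I)·e^(rT) = (36.02 − 0.6063)·e^0.014233 = 35.4137 × 1.014335 = 35.9214
Market HK$35.53 < fair 35.9214: forward underpriced → reverse cash-and-carry (short the stock, invest proceeds at r, pay the dividends, go long the forward).
Profit at T = |F_mkt − F*| = |35.53 − 35.9214| = HK$0.39 per share

HK$0.39 per share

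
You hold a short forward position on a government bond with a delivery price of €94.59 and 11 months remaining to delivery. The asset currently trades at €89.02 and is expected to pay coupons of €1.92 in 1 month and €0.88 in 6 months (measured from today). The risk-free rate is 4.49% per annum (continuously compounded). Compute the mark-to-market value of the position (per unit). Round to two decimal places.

PV(remaining coupons) I = 1.92·e^(−0.0449·1/12) + 0.88·e^(−0.0449·6/12) = 2.7733
Current forward F = (S − I)·e^(rT) = (89.02 − 2.7733)·e^(0.0449·11/12) = 86.2467 × 1.042017 = 89.8705
Value (long) = (F − K)·e^(−rT) = (89.8705 − 94.59) × 0.959677 = -4.5292
Short position value = −(long value) = €4.53

€4.53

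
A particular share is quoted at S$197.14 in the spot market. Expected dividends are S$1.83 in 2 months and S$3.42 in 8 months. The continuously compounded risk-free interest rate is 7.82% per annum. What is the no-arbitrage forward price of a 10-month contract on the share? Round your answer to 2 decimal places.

PV(dividends) I = 1.83·e^(−0.0782·2/12) + 3.42·e^(−0.0782·8/12)
I = 1.8063 + 3.2463 = 5.0526
F = (S − I)·e^(rT) = (197.14 − 5.0526) · e^(0.0782·10/12)
= 192.0874 · e^0.065167 = 192.0874 × 1.067337 = S$205.02

S$205.02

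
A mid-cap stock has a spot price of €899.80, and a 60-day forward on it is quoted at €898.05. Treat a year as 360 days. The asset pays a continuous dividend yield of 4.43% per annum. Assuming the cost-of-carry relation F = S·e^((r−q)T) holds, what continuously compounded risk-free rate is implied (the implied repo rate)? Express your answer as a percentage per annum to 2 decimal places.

3.26%

From F = S·e^((r−q)T): (r − q) = ln(F/S)/T
ln(898.05/899.80) = ln(0.998055) = -0.001947
(r − q) = -0.001947 / (60/360) = -0.011682
r = ln(F/S)/T + q = -0.011682 + 0.0443 = 0.032618
r = 3.26%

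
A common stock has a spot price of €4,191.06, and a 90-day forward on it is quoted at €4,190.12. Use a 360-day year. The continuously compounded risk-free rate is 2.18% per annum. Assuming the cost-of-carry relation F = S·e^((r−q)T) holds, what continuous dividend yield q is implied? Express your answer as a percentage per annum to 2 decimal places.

From F = S·e^((r−q)T): (r − q) = ln(F/S)/T
ln(4190.12/4191.06) = ln(0.999776) = -0.000224
(r − q) = -0.000224 / (90/360) = -0.000896
q = r − ln(F/S)/T = 0.0218 + 0.000896 = 0.022696
q = 2.27%

2.27%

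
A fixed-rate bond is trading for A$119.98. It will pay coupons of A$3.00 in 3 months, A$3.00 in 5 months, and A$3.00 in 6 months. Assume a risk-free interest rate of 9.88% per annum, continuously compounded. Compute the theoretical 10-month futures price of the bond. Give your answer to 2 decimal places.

PV(coupons) I = 3.00·e^(−0.0988·3/12) + 3.00·e^(−0.0988·5/12) + 3.00·e^(−0.0988·6/12)
I = 2.9268 + 2.8790 + 2.8554 = 8.6612
F = (S − I)·e^(rT) = (119.98 − 8.6612) · e^(0.0988·10/12)
= 111.3188 · e^0.082333 = 111.3188 × 1.085817 = A$120.87

A$120.87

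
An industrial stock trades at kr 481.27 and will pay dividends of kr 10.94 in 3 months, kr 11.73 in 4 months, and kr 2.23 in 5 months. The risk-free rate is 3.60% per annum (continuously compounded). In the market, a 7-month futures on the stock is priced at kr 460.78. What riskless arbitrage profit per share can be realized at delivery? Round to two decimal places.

PV(dividends) I = 10.94·e^(−0.0360·3/12) + 11.73·e^(−0.0360·4/12) + 2.23·e^(−0.0360·5/12) = 24.6289
Fair futures F* = (S − I)·e^(rT) = (481.27 − 24.6289)·e^0.021000 = 456.6411 × 1.021222 = 466.3319
Market kr 460.78 < fair 466.3319: forward underpriced → reverse cash-and-carry (short the stock, invest proceeds at r, pay the dividends, go long the forward).
Profit at T = |F_mkt − F*| = |460.78 − 466.3319| = kr 5.55 per share

kr 5.55 per share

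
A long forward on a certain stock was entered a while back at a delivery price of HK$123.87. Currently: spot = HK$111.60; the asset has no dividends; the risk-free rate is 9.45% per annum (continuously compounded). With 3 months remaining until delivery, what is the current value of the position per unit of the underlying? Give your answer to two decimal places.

Current fair forward for the remaining 3 months: F = S·e^(r·T), r = 0.0945
F = 111.60 · e^(0.0945 × 3/12) = 111.60 × 1.023906 = 114.2679
Value of long forward = (F − K)·e^(−rT) = (114.2679 − 123.87) · e^(−0.0945·3/12)
= -9.6021 × 0.976652 = -9.38

-HK$9.38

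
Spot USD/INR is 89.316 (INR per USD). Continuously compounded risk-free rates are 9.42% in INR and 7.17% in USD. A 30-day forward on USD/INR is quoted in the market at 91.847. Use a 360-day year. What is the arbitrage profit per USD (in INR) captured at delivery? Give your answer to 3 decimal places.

Fair forward: F* = S·e^(carry·T), with carry = (r_INR − r_USD) = 0.0942 − 0.0717 = 0.0225
F* = 89.316 · e^(0.0225 × 30/360) = 89.316 · e^0.001875 = 89.316 × 1.001877 = 89.4836
Market 91.847 > fair 89.4836: forward overpriced → cash-and-carry (buy spot, short the forward).
At maturity, profit = |F_mkt − F*| = |91.847 − 89.4836| = 2.363 per USD (in INR)

2.363 per USD (in INR)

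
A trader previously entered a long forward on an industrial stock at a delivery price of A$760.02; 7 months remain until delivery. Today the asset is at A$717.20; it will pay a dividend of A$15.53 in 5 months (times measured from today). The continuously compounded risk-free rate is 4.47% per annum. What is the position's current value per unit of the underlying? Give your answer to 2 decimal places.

PV(remaining dividends) I = 15.53·e^(−0.0447·5/12) = 15.2434
Current forward F = (S − I)·e^(rT) = (717.20 − 15.2434)·e^(0.0447·7/12) = 701.9566 × 1.026418 = 720.5009
Value (long) = (F − K)·e^(−rT) = (720.5009 − 760.02) × 0.974262 = -38.5020
Value = -A$38.50

-A$38.50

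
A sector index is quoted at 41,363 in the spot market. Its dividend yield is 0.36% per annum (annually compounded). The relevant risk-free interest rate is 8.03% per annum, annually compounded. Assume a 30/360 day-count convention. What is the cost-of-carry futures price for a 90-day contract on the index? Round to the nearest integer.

42,132

F = S · (1+r)^T / (1+q)^T
= 41363 × 1.019497 / 1.000899 = 41363 × 1.018581
F = 42,132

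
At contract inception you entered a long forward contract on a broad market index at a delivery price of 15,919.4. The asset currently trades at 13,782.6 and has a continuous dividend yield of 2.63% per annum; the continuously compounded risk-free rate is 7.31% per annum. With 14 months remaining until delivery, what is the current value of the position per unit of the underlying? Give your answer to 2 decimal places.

Current fair forward for the remaining 14 months: F = S·e^((r − q)·T), (r − q) = 0.0731 − 0.0263 = 0.0468
F = 13782.6 · e^(0.0468 × 14/12) = 13782.6 × 1.05611808 = 14556.0530
Value of long forward = (F − K)·e^(−rT) = (14556.0530 − 15919.4) · e^(−0.0731·14/12)
= -1363.3470 × 0.91825208 = -1251.90

-1251.90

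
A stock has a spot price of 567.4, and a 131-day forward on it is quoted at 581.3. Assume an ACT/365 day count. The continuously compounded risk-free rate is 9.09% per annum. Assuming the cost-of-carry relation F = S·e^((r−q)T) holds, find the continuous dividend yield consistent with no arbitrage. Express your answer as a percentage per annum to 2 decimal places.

From F = S·e^((r−q)T): (r − q) = ln(F/S)/T
ln(581.3/567.4) = ln(1.024498) = 0.024203
(r − q) = 0.024203 / (131/365) = 0.067436
q = r − ln(F/S)/T = 0.0909 − 0.067436 = 0.023464
q = 2.35%

2.35%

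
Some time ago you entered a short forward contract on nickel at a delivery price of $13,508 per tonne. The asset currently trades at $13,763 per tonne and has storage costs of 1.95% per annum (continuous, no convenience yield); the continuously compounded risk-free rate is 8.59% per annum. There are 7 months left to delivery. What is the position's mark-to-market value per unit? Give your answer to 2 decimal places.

-$1072.63 per tonne

Current fair forward for the remaining 7 months: F = S·e^((r + u)·T), (r + u) = 0.0859 + 0.0195 = 0.1054
F = 13763 · e^(0.1054 × 7/12) = 13763 × 1.06341277 = 14635.7500
Value of long forward = (F − K)·e^(−rT) = (14635.7500 − 13508) · e^(−0.0859·7/12)
= 1127.7500 × 0.95112638 = 1072.63
Short position value = −(long value) = -$1072.63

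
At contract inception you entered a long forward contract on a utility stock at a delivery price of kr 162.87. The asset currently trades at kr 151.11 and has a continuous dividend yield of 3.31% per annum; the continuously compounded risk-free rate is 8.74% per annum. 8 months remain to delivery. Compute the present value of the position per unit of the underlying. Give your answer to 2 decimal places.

-kr 5.84

Current fair forward for the remaining 8 months: F = S·e^((r − q)·T), (r − q) = 0.0874 − 0.0331 = 0.0543
F = 151.11 · e^(0.0543 × 8/12) = 151.11 × 1.036863 = 156.6804
Value of long forward = (F − K)·e^(−rT) = (156.6804 − 162.87) · e^(−0.0874·8/12)
= -6.1896 × 0.943398 = -5.84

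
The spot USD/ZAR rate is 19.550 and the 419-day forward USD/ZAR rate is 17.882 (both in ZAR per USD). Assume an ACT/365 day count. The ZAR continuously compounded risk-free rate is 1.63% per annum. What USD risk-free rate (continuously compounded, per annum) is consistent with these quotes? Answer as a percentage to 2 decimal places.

9.40%

F = S·e^((r_ZAR − r_USD)T) ⇒ r_USD = r_ZAR − ln(F/S)/T
ln(17.882/19.550) = -0.089181; /(419/365) = -0.077688
r_USD = 0.0163 + 0.077688 = 0.093988
r_USD = 9.40%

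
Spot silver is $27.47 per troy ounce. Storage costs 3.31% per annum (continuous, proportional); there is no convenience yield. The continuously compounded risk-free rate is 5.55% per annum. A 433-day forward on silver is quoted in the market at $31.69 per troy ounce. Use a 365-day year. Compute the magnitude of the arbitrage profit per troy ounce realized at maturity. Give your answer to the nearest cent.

Fair forward: F* = S·e^(carry·T), with carry = (r + u) = 0.0555 + 0.0331 = 0.0886
F* = 27.47 · e^(0.0886 × 433/365) = 27.47 · e^0.105106 = 27.47 × 1.110828 = $30.5144
Market $31.69 > fair $30.5144: forward overpriced → cash-and-carry (buy spot, short the forward).
At maturity, profit = |F_mkt − F*| = |31.69 − 30.5144| = $1.18 per troy ounce

$1.18 per troy ounce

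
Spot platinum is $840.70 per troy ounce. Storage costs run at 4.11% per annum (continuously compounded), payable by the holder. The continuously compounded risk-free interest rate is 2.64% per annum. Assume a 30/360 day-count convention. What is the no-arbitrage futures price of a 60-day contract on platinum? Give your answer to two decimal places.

$850.21 per troy ounce

Net carry = r + u − y = 0.0264 + 0.0411 − 0.0000 = 0.0675
F = S·e^((r+u−y)T) = 840.70 · e^(0.0675 × 60/360) = 840.70 · e^0.011250
= 840.70 × 1.011314 = $850.21 per troy ounce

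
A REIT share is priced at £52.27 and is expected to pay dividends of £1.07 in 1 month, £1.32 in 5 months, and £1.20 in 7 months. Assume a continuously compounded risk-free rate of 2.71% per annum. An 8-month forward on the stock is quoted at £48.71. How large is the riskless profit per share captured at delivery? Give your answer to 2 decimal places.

PV(dividends) I = 1.07·e^(−0.0271·1/12) + 1.32·e^(−0.0271·5/12) + 1.20·e^(−0.0271·7/12) = 3.5539
Fair forward F* = (S − I)·e^(rT) = (52.27 − 3.5539)·e^0.018067 = 48.7161 × 1.018231 = 49.6042
Market £48.71 < fair 49.6042: forward underpriced → reverse cash-and-carry (short the stock, invest proceeds at r, pay the dividends, go long the forward).
Profit at T = |F_mkt − F*| = |48.71 − 49.6042| = £0.89 per share

£0.89 per share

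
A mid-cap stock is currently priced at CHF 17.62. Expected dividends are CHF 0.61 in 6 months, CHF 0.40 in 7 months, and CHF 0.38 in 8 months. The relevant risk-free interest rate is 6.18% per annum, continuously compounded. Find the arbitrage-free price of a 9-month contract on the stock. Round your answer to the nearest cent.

CHF 17.05

PV(dividends) I = 0.61·e^(−0.0618·6/12) + 0.40·e^(−0.0618·7/12) + 0.38·e^(−0.0618·8/12)
I = 0.5914 + 0.3858 + 0.3647 = 1.3419
F = (S − I)·e^(rT) = (17.62 − 1.3419) · e^(0.0618·9/12)
= 16.2781 · e^0.046350 = 16.2781 × 1.047441 = CHF 17.05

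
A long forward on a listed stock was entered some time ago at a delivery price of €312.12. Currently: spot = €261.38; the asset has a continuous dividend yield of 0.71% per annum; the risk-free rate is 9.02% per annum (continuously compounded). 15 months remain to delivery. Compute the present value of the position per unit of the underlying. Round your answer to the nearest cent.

-€19.77

Current fair forward for the remaining 15 months: F = S·e^((r − q)·T), (r − q) = 0.0902 − 0.0071 = 0.0831
F = 261.38 · e^(0.0831 × 15/12) = 261.38 × 1.109462 = 289.9912
Value of long forward = (F − K)·e^(−rT) = (289.9912 − 312.12) · e^(−0.0902·15/12)
= -22.1288 × 0.893374 = -19.77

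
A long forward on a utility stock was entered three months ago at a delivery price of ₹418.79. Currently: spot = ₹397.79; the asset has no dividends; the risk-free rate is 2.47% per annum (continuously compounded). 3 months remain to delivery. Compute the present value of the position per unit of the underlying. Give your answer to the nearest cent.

-₹18.42

Current fair forward for the remaining 3 months: F = S·e^(r·T), r = 0.0247
F = 397.79 · e^(0.0247 × 3/12) = 397.79 × 1.006194 = 400.2539
Value of long forward = (F − K)·e^(−rT) = (400.2539 − 418.79) · e^(−0.0247·3/12)
= -18.5361 × 0.993844 = -18.42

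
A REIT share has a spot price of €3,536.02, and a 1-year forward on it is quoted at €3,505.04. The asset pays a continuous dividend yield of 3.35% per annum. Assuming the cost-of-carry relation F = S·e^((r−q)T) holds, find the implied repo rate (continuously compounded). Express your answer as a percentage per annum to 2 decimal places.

2.47%

From F = S·e^((r−q)T): (r − q) = ln(F/S)/T
ln(3505.04/3536.02) = ln(0.991239) = -0.008800
(r − q) = -0.008800 / (1) = -0.008800
r = ln(F/S)/T + q = -0.008800 + 0.0335 = 0.024700
r = 2.47%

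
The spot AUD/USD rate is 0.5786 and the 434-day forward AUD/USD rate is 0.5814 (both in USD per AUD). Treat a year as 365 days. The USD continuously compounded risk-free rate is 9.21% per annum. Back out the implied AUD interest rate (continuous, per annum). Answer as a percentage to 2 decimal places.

F = S·e^((r_USD − r_AUD)T) ⇒ r_AUD = r_USD − ln(F/S)/T
ln(0.5814/0.5786) = 0.004828; /(434/365) = 0.004060
r_AUD = 0.0921 − 0.004060 = 0.088040
r_AUD = 8.80%

8.80%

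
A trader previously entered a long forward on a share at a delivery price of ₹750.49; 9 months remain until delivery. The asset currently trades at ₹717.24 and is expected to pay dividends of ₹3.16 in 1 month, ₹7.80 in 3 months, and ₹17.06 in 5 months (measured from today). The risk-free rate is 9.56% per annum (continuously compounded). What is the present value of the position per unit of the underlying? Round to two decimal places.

-₹8.47

PV(remaining dividends) I = 3.16·e^(−0.0956·1/12) + 7.80·e^(−0.0956·3/12) + 17.06·e^(−0.0956·5/12) = 27.1445
Current forward F = (S − I)·e^(rT) = (717.24 − 27.1445)·e^(0.0956·9/12) = 690.0955 × 1.074333 = 741.3924
Value (long) = (F − K)·e^(−rT) = (741.3924 − 750.49) × 0.930810 = -8.4681
Value = -₹8.47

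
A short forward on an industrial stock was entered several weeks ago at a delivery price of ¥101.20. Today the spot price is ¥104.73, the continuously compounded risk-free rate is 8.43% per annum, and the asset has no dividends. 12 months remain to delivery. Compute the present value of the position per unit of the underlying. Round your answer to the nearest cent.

Current fair forward for the remaining 12 months: F = S·e^(r·T), r = 0.0843
F = 104.73 · e^(0.0843 × 12/12) = 104.73 × 1.087955 = 113.9415
Value of long forward = (F − K)·e^(−rT) = (113.9415 − 101.20) · e^(−0.0843·12/12)
= 12.7415 × 0.919155 = 11.71
Short position value = −(long value) = -¥11.71

-¥11.71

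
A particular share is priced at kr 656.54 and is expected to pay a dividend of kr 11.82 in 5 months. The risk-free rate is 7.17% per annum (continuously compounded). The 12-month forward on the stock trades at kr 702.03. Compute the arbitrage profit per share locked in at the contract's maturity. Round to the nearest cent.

PV(dividends) I = 11.82·e^(−0.0717·5/12) = 11.4721
Fair forward F* = (S − I)·e^(rT) = (656.54 − 11.4721)·e^0.071700 = 645.0679 × 1.074333 = 693.0177
Market kr 702.03 > fair 693.0177: forward overpriced → cash-and-carry (borrow at r, buy the stock and collect the dividends, short the forward).
Profit at T = |F_mkt − F*| = |702.03 − 693.0177| = kr 9.01 per share

kr 9.01 per share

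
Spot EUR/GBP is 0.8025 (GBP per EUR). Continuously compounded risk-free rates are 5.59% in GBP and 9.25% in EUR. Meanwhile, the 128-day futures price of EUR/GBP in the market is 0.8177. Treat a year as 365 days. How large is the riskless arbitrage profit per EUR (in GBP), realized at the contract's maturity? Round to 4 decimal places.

0.0254 per EUR (in GBP)

Fair futures: F* = S·e^(carry·T), with carry = (r_GBP − r_EUR) = 0.0559 − 0.0925 = -0.0366
F* = 0.8025 · e^(-0.0366 × 128/365) = 0.8025 · e^-0.012835 = 0.8025 × 0.987247 = 0.7923
Market 0.8177 > fair 0.7923: forward overpriced → cash-and-carry (buy spot, short the forward).
At maturity, profit = |F_mkt − F*| = |0.8177 − 0.7923| = 0.0254 per EUR (in GBP)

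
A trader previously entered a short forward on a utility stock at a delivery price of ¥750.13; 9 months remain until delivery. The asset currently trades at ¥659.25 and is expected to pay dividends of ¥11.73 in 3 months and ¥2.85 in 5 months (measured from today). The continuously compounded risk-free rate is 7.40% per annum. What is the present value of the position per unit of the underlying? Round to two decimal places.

¥64.66

PV(remaining dividends) I = 11.73·e^(−0.0740·3/12) + 2.85·e^(−0.0740·5/12) = 14.2785
Current forward F = (S − I)·e^(rT) = (659.25 − 14.2785)·e^(0.0740·9/12) = 644.9715 × 1.057069 = 681.7794
Value (long) = (F − K)·e^(−rT) = (681.7794 − 750.13) × 0.946012 = -64.6605
Short position value = −(long value) = ¥64.66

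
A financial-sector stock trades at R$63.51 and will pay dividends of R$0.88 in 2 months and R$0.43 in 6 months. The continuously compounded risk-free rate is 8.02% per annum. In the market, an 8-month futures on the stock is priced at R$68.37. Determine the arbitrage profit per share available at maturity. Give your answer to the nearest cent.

R$2.72 per share

PV(dividends) I = 0.88·e^(−0.0802·2/12) + 0.43·e^(−0.0802·6/12) = 1.2814
Fair futures F* = (S − I)·e^(rT) = (63.51 − 1.2814)·e^0.053467 = 62.2286 × 1.054922 = 65.6463
Market R$68.37 > fair 65.6463: forward overpriced → cash-and-carry (borrow at r, buy the stock and collect the dividends, short the forward).
Profit at T = |F_mkt − F*| = |68.37 − 65.6463| = R$2.72 per share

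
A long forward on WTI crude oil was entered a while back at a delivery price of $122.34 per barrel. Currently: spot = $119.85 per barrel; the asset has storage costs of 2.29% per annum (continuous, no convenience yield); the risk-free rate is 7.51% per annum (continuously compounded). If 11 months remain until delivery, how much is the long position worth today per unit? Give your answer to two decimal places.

Current fair forward for the remaining 11 months: F = S·e^((r + u)·T), (r + u) = 0.0751 + 0.0229 = 0.0980
F = 119.85 · e^(0.0980 × 11/12) = 119.85 × 1.093992 = 131.1149
Value of long forward = (F − K)·e^(−rT) = (131.1149 − 122.34) · e^(−0.0751·11/12)
= 8.7749 × 0.933474 = 8.19

$8.19 per barrel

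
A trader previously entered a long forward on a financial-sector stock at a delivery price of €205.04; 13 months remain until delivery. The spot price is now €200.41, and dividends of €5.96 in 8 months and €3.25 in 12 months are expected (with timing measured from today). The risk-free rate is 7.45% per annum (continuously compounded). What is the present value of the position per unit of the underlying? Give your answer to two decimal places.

€2.58

PV(remaining dividends) I = 5.96·e^(−0.0745·8/12) + 3.25·e^(−0.0745·12/12) = 8.6879
Current forward F = (S − I)·e^(rT) = (200.41 − 8.6879)·e^(0.0745·13/12) = 191.7221 × 1.084055 = 207.8373
Value (long) = (F − K)·e^(−rT) = (207.8373 − 205.04) × 0.922463 = 2.5804
Value = €2.58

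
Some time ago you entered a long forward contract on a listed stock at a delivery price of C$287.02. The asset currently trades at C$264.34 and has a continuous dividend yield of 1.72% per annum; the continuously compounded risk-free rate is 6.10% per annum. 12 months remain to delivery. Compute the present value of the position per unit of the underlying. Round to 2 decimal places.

Current fair forward for the remaining 12 months: F = S·e^((r − q)·T), (r − q) = 0.0610 − 0.0172 = 0.0438
F = 264.34 · e^(0.0438 × 12/12) = 264.34 × 1.044773 = 276.1753
Value of long forward = (F − K)·e^(−rT) = (276.1753 − 287.02) · e^(−0.0610·12/12)
= -10.8447 × 0.940823 = -10.20

-C$10.20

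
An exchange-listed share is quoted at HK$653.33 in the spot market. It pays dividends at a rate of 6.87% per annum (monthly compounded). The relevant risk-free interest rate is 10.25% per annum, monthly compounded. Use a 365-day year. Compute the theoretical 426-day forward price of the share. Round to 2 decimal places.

HK$679.43

F = S · (1+r/12)^(12T) / (1+q/12)^(12T)
= 653.33 × 1.126507 / 1.083236 = 653.33 × 1.039946
F = HK$679.43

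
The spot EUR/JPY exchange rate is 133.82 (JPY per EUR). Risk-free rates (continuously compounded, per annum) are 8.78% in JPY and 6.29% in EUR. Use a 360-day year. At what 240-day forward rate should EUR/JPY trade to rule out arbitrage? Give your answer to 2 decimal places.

F = S·e^((r_JPY − r_EUR)T) = 133.82 · e^((0.0878 − 0.0629) × 240/360)
= 133.82 · e^0.016600 = 133.82 × 1.016739
F = 136.06 JPY per EUR

136.06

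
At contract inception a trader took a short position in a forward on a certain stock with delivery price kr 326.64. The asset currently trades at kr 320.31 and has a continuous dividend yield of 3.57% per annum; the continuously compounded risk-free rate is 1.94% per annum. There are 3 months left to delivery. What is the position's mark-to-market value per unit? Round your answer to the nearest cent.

kr 7.60

Current fair forward for the remaining 3 months: F = S·e^((r − q)·T), (r − q) = 0.0194 − 0.0357 = -0.0163
F = 320.31 · e^(-0.0163 × 3/12) = 320.31 × 0.995933 = 319.0073
Value of long forward = (F − K)·e^(−rT) = (319.0073 − 326.64) · e^(−0.0194·3/12)
= -7.6327 × 0.995162 = -7.60
Short position value = −(long value) = kr 7.60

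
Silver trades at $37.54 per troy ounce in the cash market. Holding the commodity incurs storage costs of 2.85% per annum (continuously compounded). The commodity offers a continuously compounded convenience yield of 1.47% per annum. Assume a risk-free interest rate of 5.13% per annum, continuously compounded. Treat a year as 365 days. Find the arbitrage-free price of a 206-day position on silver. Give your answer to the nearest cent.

Net carry = r + u − y = 0.0513 + 0.0285 − 0.0147 = 0.0651
F = S·e^((r+u−y)T) = 37.54 · e^(0.0651 × 206/365) = 37.54 · e^0.036741
= 37.54 × 1.037424 = $38.94 per troy ounce

$38.94 per troy ounce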